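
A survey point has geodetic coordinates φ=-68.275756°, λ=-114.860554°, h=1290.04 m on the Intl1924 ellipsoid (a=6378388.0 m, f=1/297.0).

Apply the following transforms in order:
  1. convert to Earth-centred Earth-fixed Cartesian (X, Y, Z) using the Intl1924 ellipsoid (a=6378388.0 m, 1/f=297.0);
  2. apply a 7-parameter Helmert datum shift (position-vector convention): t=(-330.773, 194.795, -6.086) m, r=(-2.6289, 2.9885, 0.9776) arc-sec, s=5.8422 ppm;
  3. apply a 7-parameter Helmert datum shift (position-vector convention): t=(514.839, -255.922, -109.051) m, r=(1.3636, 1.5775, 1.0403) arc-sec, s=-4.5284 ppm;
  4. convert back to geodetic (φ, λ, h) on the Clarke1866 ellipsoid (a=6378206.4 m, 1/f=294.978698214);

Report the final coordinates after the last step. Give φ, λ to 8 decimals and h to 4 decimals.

start: φ=-68.275756°, λ=-114.860554°, h=1290.040 m
→ ECEF (a=6378388.000, f=1/297.0): X=-995639.6571, Y=-2148794.5091, Z=-5903881.2321
→ Helmert 7p (PV): X=-996051.6023, Y=-2148692.2337, Z=-5903879.9971
→ Helmert 7p (PV): X=-995566.5681, Y=-2148904.4192, Z=-5903968.9000
→ geod (Bowring, a=6378206.400): φ=-68.27637782°, λ=-114.85783177°, h=1705.0314 m

φ=-68.27637782°, λ=-114.85783177°, h=1705.0314 m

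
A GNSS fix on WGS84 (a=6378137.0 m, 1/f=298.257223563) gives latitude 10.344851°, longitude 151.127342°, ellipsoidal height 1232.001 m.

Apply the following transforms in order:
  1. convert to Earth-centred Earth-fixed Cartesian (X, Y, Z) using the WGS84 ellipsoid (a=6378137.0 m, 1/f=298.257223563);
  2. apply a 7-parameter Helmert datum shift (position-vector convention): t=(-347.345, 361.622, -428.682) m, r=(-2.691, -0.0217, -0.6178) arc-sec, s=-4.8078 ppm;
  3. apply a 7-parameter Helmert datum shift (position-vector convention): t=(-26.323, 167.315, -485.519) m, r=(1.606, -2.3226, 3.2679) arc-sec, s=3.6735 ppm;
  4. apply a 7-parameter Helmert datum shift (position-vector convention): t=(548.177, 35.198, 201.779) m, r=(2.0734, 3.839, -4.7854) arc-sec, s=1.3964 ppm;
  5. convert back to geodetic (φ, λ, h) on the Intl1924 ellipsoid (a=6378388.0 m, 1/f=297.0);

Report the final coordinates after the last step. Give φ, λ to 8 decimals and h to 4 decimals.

φ=10.33911196°, λ=151.12147712°, h=975.4681 m

start: φ=10.344851°, λ=151.127342°, h=1232.001 m
→ ECEF (a=6378137.000, f=1/298.257223563): X=-5496167.1014, Y=3030626.0628, Z=1138013.7314
→ Helmert 7p (PV): X=-5496479.0645, Y=3031004.4229, Z=1137539.4615
→ Helmert 7p (PV): X=-5496586.4089, Y=3031086.9330, Z=1137019.8289
→ Helmert 7p (PV): X=-5495954.4230, Y=3031242.4566, Z=1137355.9672
→ geod (Bowring, a=6378388.000): φ=10.33911196°, λ=151.12147712°, h=975.4681 m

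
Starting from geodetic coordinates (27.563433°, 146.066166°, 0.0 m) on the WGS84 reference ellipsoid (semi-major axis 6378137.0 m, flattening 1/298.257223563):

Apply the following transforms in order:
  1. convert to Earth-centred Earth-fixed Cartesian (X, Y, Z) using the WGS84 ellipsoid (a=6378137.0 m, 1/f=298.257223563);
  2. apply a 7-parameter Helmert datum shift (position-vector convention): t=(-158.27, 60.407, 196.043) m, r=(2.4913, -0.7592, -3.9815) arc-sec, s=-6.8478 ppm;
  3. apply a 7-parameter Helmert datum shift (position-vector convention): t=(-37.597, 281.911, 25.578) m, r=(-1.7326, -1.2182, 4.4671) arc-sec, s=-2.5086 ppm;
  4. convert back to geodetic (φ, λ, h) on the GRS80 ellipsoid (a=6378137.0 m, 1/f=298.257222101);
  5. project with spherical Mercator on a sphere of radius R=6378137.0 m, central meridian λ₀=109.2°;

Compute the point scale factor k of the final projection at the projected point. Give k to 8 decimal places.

start: φ=27.563433°, λ=146.066166°, h=0.000 m
→ ECEF (a=6378137.000, f=1/298.257223563): X=-4694568.6362, Y=3158644.7980, Z=2933703.4091
→ Helmert 7p (PV): X=-4694644.5863, Y=3158738.7597, Z=2933900.2338
→ Helmert 7p (PV): X=-4694756.1429, Y=3158935.7189, Z=2933864.1924
→ geod (Bowring, a=6378137.000): φ=27.56339147°, λ=146.06478186°, h=356.2838 m
→ into merc (λ₀=109.2°): φ=27.56339147°, λ−λ₀=36.86478186°
scale k = 1.12803233

1.12803233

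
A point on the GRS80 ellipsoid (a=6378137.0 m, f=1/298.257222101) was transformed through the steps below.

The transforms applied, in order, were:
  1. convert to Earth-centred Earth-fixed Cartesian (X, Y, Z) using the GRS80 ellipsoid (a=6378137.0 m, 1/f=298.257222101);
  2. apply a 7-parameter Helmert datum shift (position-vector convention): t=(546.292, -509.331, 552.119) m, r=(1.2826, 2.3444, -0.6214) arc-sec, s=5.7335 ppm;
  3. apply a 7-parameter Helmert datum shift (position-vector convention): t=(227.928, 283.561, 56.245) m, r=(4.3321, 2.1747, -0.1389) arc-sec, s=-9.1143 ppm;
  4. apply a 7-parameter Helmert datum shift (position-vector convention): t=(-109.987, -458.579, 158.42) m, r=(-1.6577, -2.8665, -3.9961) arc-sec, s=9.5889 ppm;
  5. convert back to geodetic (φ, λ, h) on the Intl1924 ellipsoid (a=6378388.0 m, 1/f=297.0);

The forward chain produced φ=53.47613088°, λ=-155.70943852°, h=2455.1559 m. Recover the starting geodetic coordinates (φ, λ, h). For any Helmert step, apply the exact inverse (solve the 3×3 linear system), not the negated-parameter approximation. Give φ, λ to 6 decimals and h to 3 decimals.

φ=53.468942°, λ=-155.723217°, h=2184.400 m

start: φ=53.476131°, λ=-155.709439°, h=2455.156 m
→ ECEF (a=6378388.000, f=1/297.0): X=-3468944.5931, Y=-1565600.6425, Z=5104332.1159
→ Helmert⁻¹: X=-3468700.0863, Y=-1565235.2779, Z=5104160.3788
→ Helmert⁻¹: X=-3469012.3916, Y=-1565428.2432, Z=5104146.9580
→ Helmert⁻¹: X=-3469592.0832, Y=-1564888.6575, Z=5103535.8732
→ geod (Bowring, a=6378137.000): φ=53.46894200°, λ=-155.72321700°, h=2184.4000 m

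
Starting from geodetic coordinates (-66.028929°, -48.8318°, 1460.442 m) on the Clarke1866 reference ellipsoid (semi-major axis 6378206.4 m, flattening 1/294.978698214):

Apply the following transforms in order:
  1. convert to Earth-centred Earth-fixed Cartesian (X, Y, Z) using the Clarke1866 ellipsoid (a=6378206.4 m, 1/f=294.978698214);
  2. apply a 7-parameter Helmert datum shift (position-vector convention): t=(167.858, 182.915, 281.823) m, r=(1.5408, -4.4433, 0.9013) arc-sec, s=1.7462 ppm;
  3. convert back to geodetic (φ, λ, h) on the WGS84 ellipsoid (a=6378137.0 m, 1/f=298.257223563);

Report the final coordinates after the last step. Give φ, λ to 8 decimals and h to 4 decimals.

φ=-66.02604916°, λ=-48.82340527°, h=1073.7332 m

start: φ=-66.028929°, λ=-48.831800°, h=1460.442 m
→ ECEF (a=6378206.400, f=1/294.978698214): X=1711016.0035, Y=-1956667.9794, Z=-5806403.4224
→ Helmert 7p (PV): X=1711320.4794, Y=-1956437.6306, Z=-5806109.4966
→ geod (Bowring, a=6378137.000): φ=-66.02604916°, λ=-48.82340527°, h=1073.7332 m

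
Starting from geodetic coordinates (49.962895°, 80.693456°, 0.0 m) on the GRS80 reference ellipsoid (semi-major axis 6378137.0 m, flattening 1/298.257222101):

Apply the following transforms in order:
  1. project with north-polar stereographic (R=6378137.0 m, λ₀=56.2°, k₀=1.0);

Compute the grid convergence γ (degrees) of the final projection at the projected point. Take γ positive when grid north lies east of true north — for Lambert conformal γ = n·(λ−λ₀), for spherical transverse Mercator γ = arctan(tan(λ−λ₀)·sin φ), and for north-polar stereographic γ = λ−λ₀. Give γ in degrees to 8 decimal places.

24.49345600

start: φ=49.962895°, λ=80.693456°, h=0.000 m
→ into stereo (λ₀=56.2°): φ=49.96289500°, λ−λ₀=24.49345600°
convergence γ = 24.49345600°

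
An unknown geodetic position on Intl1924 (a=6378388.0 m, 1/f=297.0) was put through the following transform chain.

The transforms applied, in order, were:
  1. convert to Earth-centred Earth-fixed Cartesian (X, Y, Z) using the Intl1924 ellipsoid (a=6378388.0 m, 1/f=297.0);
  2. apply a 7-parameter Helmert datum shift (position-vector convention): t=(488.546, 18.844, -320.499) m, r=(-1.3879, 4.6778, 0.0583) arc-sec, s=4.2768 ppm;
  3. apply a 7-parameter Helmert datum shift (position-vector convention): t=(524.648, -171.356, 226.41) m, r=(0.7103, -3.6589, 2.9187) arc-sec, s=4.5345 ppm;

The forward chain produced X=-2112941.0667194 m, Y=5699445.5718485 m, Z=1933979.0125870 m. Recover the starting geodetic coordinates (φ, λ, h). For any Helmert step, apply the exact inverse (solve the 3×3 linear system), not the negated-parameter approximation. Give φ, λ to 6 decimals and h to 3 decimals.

start: X=-2112941.0667, Y=5699445.5718, Z=1933979.0126 m
→ Helmert⁻¹: X=-2113341.1774, Y=5699627.6465, Z=1933761.6948
→ Helmert⁻¹: X=-2113862.9339, Y=5699572.0102, Z=1934064.3336
→ geod (Bowring, a=6378388.000): φ=17.76080500°, λ=110.34886000°, h=2791.2290 m

φ=17.760805°, λ=110.348860°, h=2791.229 m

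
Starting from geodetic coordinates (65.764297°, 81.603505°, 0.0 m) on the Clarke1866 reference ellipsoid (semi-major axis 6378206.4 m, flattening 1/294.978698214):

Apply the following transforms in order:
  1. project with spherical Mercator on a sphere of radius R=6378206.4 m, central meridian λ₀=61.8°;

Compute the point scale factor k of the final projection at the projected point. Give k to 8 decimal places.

start: φ=65.764297°, λ=81.603505°, h=0.000 m
→ into merc (λ₀=61.8°): φ=65.76429700°, λ−λ₀=19.80350500°
scale k = 2.43610506

2.43610506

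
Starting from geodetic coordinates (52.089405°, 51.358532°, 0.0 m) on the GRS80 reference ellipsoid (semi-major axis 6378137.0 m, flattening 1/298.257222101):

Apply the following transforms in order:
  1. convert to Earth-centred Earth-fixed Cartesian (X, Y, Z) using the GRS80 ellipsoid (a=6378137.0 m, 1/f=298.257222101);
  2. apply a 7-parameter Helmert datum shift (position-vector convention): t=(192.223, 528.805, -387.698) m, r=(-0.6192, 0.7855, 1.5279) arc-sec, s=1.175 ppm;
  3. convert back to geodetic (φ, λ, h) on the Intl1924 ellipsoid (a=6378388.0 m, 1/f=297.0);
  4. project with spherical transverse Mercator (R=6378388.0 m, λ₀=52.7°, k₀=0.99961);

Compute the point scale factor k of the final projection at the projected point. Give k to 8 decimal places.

0.99971300

start: φ=52.089405°, λ=51.358532°, h=0.000 m
→ ECEF (a=6378137.000, f=1/298.257222101): X=2452268.5734, Y=3067347.9969, Z=5008921.7863
→ Helmert 7p (PV): X=2452460.0316, Y=3067913.6078, Z=5008521.4269
→ geod (Bowring, a=6378388.000): φ=52.08401077°, λ=51.36150280°, h=-165.1357 m
→ into tm (λ₀=52.7°): φ=52.08401077°, λ−λ₀=-1.33849720°
scale k = 0.99971300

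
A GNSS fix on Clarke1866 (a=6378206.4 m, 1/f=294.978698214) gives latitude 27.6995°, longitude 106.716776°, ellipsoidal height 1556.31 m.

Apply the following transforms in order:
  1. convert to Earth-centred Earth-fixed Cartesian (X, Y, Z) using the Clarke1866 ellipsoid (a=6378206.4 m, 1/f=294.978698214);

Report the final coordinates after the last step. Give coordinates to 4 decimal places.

start: φ=27.699500°, λ=106.716776°, h=1556.310 m
→ ECEF (a=6378206.400, f=1/294.978698214): X=-1625965.6365, Y=5413866.0211, Z=2947620.5984

X=-1625965.6365 m, Y=5413866.0211 m, Z=2947620.5984 m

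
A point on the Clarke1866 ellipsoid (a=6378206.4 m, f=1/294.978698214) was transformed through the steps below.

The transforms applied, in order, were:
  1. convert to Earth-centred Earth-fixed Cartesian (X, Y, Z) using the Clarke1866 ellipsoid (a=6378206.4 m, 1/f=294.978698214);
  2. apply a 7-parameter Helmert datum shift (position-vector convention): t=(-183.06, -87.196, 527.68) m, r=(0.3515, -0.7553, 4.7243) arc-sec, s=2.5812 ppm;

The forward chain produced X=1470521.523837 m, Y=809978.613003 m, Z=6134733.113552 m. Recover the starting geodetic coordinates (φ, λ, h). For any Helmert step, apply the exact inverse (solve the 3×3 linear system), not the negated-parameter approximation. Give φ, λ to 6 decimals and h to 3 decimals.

φ=74.790616°, λ=28.844655°, h=1746.859 m

start: X=1470521.5238, Y=809978.6130, Z=6134733.1136 m
→ Helmert⁻¹: X=1470741.8030, Y=810040.4855, Z=6134182.8340
→ geod (Bowring, a=6378206.400): φ=74.79061600°, λ=28.84465500°, h=1746.8590 m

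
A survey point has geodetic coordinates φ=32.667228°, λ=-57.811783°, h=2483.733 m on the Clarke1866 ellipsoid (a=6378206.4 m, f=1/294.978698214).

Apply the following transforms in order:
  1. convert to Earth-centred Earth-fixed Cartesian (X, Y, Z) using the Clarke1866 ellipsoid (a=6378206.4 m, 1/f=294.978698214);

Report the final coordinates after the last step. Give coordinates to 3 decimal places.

X=2864176.025 m, Y=-4550309.361 m, Z=3424108.383 m

start: φ=32.667228°, λ=-57.811783°, h=2483.733 m
→ ECEF (a=6378206.400, f=1/294.978698214): X=2864176.0249, Y=-4550309.3608, Z=3424108.3833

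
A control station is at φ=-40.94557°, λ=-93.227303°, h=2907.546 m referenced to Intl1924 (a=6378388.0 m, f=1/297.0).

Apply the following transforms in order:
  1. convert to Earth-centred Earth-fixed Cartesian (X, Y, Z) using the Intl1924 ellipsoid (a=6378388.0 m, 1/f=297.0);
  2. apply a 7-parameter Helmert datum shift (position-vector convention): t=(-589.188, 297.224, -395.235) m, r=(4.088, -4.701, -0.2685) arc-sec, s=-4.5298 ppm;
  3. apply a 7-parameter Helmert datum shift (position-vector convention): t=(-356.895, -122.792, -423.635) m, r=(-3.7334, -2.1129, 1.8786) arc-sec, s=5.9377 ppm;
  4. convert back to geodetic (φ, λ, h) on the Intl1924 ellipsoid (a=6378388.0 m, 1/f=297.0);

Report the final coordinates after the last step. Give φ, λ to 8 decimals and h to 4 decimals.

start: φ=-40.945570°, λ=-93.227303°, h=2907.546 m
→ ECEF (a=6378388.000, f=1/297.0): X=-271745.2902, Y=-4819314.5748, Z=-4159835.3432
→ Helmert 7p (PV): X=-272244.7139, Y=-4818912.7223, Z=-4160313.4428
→ Helmert 7p (PV): X=-272516.7189, Y=-4819141.9094, Z=-4160677.3463
→ geod (Bowring, a=6378388.000): φ=-40.95205397°, λ=-93.23656091°, h=3362.0248 m

φ=-40.95205397°, λ=-93.23656091°, h=3362.0248 m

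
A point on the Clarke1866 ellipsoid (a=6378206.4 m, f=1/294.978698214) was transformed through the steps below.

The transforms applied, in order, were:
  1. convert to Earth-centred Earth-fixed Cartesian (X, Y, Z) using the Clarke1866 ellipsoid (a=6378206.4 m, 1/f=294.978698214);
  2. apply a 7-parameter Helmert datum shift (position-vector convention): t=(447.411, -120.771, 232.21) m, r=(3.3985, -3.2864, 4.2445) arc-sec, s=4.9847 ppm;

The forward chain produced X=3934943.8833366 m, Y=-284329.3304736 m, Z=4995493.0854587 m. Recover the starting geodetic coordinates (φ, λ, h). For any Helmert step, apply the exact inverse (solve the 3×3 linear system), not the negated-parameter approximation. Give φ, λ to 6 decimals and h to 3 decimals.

start: X=3934943.8833, Y=-284329.3305, Z=4995493.0855 m
→ Helmert⁻¹: X=3934550.5995, Y=-284205.8051, Z=4995177.9695
→ geod (Bowring, a=6378206.400): φ=51.89018800°, λ=-4.13149100°, h=139.9160 m

φ=51.890188°, λ=-4.131491°, h=139.916 m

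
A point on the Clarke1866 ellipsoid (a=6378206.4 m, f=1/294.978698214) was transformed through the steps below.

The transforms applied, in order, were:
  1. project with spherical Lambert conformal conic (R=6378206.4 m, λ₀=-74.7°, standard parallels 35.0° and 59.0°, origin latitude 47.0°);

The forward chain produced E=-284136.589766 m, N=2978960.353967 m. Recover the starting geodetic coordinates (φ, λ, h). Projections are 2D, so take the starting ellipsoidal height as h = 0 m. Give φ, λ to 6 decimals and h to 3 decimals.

φ=73.142513°, λ=-82.578264°, h=0.000 m

start: E=-284136.5898, N=2978960.3540 m
→ lcc⁻¹: φ=73.14251300°, λ=-82.57826400°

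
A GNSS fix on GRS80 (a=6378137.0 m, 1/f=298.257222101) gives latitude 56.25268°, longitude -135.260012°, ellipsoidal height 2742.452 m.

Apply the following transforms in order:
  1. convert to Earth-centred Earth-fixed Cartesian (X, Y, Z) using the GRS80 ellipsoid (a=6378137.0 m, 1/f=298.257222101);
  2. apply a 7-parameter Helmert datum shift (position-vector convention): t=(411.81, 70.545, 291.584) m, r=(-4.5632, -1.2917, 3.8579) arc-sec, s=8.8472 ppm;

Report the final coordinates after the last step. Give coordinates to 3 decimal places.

start: φ=56.252680°, λ=-135.260012°, h=2742.452 m
→ ECEF (a=6378137.000, f=1/298.257222101): X=-2523730.5817, Y=-2500928.1946, Z=5282403.6650
→ Helmert 7p (PV): X=-2523327.4033, Y=-2500810.1154, Z=5282781.5075

X=-2523327.403 m, Y=-2500810.115 m, Z=5282781.508 m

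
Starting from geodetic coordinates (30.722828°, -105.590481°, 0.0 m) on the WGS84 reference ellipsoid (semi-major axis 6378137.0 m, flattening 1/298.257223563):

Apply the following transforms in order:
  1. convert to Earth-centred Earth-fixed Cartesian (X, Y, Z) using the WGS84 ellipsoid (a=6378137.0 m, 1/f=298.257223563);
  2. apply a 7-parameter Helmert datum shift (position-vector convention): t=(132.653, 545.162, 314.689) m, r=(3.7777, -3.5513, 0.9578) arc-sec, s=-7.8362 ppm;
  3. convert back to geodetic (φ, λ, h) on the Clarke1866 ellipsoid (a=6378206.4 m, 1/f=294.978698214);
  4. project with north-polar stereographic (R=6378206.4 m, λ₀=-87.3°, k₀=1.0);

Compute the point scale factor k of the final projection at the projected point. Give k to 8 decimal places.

1.32365310

start: φ=30.722828°, λ=-105.590481°, h=0.000 m
→ ECEF (a=6378137.000, f=1/298.257223563): X=-1474887.6954, Y=-5285844.4539, Z=3239515.2282
→ Helmert 7p (PV): X=-1474774.7149, Y=-5285324.0503, Z=3239682.3301
→ geod (Bowring, a=6378206.400): φ=30.72845596°, λ=-105.59080511°, h=-379.0652 m
→ into stereo (λ₀=-87.3°): φ=30.72845596°, λ−λ₀=-18.29080511°
scale k = 1.32365310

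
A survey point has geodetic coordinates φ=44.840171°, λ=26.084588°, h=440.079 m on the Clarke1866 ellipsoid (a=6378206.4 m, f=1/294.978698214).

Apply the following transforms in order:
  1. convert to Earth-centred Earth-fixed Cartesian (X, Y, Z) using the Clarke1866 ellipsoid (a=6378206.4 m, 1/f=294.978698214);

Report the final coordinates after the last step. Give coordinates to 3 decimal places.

X=4069120.096 m, Y=1992084.302 m, Z=4474878.682 m

start: φ=44.840171°, λ=26.084588°, h=440.079 m
→ ECEF (a=6378206.400, f=1/294.978698214): X=4069120.0964, Y=1992084.3020, Z=4474878.6823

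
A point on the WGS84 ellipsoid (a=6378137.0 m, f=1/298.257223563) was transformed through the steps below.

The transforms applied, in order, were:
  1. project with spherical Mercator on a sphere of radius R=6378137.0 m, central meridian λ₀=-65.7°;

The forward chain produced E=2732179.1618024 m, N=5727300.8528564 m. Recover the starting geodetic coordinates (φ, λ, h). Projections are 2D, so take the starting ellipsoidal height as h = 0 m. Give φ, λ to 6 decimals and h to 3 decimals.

φ=45.667976°, λ=-41.156417°, h=0.000 m

start: E=2732179.1618, N=5727300.8529 m
→ merc⁻¹: φ=45.66797600°, λ=-41.15641700°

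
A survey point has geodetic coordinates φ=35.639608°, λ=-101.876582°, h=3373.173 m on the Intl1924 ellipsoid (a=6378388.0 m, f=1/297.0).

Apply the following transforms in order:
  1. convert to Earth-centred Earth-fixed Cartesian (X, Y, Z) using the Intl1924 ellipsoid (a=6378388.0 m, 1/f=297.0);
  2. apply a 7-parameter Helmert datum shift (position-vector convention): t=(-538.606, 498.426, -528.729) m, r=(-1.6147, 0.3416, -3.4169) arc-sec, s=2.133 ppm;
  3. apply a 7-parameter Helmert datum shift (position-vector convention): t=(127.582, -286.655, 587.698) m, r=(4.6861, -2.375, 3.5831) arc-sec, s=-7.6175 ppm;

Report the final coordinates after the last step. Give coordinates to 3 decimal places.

X=-1069049.552 m, Y=-5081035.677 m, Z=3697743.341 m

start: φ=35.639608°, λ=-101.876582°, h=3373.173 m
→ ECEF (a=6378388.000, f=1/297.0): X=-1068612.0298, Y=-5081219.3895, Z=3697790.8398
→ Helmert 7p (PV): X=-1069230.9648, Y=-5080685.1521, Z=3697311.5453
→ Helmert 7p (PV): X=-1069049.5519, Y=-5081035.6769, Z=3697743.3412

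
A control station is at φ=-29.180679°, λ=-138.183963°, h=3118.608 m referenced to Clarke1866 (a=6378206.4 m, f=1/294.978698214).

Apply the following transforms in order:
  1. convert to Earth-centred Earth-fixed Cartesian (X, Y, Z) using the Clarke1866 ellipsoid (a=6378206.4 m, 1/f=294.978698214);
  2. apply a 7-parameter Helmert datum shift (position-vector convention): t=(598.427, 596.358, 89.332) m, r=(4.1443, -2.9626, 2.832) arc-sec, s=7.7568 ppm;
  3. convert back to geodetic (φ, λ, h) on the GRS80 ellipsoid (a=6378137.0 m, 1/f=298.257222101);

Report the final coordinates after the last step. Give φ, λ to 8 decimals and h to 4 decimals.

start: φ=-29.180679°, λ=-138.183963°, h=3118.608 m
→ ECEF (a=6378206.400, f=1/294.978698214): X=-4155684.9720, Y=-3717704.7505, Z=-3092751.2911
→ Helmert 7p (PV): X=-4155023.3138, Y=-3717132.1472, Z=-3092820.3351
→ geod (Bowring, a=6378137.000): φ=-29.18324626°, λ=-138.18381501°, h=2401.3986 m

φ=-29.18324626°, λ=-138.18381501°, h=2401.3986 m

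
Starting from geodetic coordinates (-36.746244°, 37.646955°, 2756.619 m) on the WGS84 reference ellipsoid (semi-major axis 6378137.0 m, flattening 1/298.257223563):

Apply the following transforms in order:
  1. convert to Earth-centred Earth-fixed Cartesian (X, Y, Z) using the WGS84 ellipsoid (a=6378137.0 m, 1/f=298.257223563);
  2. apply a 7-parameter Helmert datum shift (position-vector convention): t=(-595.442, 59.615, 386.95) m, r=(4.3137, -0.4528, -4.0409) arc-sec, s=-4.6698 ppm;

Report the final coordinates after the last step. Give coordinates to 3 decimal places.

start: φ=-36.746244°, λ=37.646955°, h=2756.619 m
→ ECEF (a=6378137.000, f=1/298.257223563): X=4053248.5650, Y=3126716.6389, Z=-3796514.8263
→ Helmert 7p (PV): X=4052703.7840, Y=3126761.6443, Z=-3796035.8596

X=4052703.784 m, Y=3126761.644 m, Z=-3796035.860 m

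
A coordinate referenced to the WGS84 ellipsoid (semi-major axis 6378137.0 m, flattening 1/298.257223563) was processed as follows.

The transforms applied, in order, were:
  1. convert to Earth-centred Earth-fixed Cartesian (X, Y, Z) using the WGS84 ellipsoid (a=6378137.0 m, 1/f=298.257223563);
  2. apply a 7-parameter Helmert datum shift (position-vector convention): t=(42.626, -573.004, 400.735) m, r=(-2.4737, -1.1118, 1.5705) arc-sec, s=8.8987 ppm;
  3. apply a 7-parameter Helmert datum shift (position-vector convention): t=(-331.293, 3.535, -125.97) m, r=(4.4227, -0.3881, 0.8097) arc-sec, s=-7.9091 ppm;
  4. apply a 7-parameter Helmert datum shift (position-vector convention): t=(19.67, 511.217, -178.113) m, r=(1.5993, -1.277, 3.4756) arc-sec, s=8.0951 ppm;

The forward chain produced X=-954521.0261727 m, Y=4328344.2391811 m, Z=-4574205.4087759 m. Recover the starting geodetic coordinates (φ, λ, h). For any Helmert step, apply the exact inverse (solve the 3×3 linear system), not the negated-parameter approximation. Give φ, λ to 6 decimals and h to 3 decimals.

start: X=-954521.0262, Y=4328344.2392, Z=-4574205.4088 m
→ Helmert⁻¹: X=-954488.3633, Y=4327778.6063, Z=-4574017.9155
→ Helmert⁻¹: X=-954156.2346, Y=4327714.9705, Z=-4574019.1201
→ Helmert⁻¹: X=-954182.0701, Y=4328311.5829, Z=-4574322.0972
→ geod (Bowring, a=6378137.000): φ=-46.09603100°, λ=102.43208200°, h=2312.5060 m

φ=-46.096031°, λ=102.432082°, h=2312.506 m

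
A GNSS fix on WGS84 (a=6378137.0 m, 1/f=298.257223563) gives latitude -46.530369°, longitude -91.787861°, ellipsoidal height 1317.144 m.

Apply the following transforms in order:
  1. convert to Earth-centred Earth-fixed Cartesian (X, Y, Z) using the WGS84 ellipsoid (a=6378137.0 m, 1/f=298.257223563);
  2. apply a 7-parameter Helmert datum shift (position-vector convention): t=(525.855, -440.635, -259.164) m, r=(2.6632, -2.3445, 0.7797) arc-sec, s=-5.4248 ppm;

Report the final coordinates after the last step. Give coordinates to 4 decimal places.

start: φ=-46.530369°, λ=-91.787861°, h=1317.144 m
→ ECEF (a=6378137.000, f=1/298.257223563): X=-137170.4289, Y=-4394489.0802, Z=-4606959.4411
→ Helmert 7p (PV): X=-136574.8538, Y=-4394846.9118, Z=-4607251.9118

X=-136574.8538 m, Y=-4394846.9118 m, Z=-4607251.9118 m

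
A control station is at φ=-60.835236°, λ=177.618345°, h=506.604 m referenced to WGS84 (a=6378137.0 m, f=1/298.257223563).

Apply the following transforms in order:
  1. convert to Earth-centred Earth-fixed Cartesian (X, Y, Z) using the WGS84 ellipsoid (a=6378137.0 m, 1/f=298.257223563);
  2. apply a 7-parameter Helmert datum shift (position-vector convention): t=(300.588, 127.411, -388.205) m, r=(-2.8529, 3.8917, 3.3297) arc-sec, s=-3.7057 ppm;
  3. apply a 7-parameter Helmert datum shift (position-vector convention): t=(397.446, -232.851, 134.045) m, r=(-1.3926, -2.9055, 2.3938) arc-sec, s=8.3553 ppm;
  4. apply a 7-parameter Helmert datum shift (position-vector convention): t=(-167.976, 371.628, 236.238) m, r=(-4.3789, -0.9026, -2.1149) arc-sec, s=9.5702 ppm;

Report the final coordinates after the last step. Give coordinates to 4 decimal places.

X=-3113248.3024 m, Y=129486.8540 m, Z=-5546962.0984 m

start: φ=-60.835236°, λ=177.618345°, h=506.604 m
→ ECEF (a=6378137.000, f=1/298.257223563): X=-3113729.5816, Y=129505.2420, Z=-5546861.1545
→ Helmert 7p (PV): X=-3113524.2006, Y=129505.1891, Z=-5547171.8477
→ Helmert 7p (PV): X=-3113076.1325, Y=129199.8338, Z=-5547128.8836
→ Helmert 7p (PV): X=-3113248.3024, Y=129486.8540, Z=-5546962.0984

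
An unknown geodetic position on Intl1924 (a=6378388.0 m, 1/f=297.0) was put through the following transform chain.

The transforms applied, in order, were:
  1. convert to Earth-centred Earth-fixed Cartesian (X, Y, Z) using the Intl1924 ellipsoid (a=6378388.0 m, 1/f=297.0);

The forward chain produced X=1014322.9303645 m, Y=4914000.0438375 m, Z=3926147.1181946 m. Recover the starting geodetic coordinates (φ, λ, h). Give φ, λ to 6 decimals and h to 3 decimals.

start: X=1014322.9304, Y=4914000.0438, Z=3926147.1182 m
→ geod (Bowring, a=6378388.000): φ=38.23002400°, λ=78.33709600°, h=890.3940 m

φ=38.230024°, λ=78.337096°, h=890.394 m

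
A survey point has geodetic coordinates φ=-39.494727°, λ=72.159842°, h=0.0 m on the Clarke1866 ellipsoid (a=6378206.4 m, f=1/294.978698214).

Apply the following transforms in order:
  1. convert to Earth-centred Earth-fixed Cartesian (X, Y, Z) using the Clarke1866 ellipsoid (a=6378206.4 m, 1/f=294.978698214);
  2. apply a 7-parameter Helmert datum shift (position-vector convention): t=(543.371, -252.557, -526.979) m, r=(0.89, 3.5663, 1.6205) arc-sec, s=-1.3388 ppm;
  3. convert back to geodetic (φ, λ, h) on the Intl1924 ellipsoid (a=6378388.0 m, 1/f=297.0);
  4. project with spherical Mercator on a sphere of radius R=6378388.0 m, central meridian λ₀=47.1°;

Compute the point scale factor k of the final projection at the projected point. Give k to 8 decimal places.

1.29592201

start: φ=-39.494727°, λ=72.159842°, h=0.000 m
→ ECEF (a=6378206.400, f=1/294.978698214): X=1509971.0618, Y=4691708.8018, Z=-4034654.7229
→ Helmert 7p (PV): X=1510405.7927, Y=4691479.2354, Z=-4035182.1636
→ geod (Bowring, a=6378388.000): φ=-39.49758686°, λ=72.15421362°, h=28.8661 m
→ into merc (λ₀=47.1°): φ=-39.49758686°, λ−λ₀=25.05421362°
scale k = 1.29592201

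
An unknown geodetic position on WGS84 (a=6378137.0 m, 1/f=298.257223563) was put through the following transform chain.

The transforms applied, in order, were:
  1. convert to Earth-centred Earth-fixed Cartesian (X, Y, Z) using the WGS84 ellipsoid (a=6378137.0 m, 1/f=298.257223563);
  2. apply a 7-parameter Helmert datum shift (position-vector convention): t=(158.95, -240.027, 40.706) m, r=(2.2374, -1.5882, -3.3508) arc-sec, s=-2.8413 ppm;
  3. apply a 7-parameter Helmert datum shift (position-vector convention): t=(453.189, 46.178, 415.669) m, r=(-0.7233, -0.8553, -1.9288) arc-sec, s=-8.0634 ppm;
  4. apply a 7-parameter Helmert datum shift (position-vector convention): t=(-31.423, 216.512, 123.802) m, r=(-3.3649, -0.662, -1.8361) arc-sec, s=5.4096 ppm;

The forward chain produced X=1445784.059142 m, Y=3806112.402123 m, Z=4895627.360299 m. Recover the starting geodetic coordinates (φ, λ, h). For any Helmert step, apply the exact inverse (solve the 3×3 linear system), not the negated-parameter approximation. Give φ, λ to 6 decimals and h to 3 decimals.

φ=50.438773°, λ=69.208609°, h=1386.477 m

start: X=1445784.0591, Y=3806112.4021, Z=4895627.3603 m
→ Helmert⁻¹: X=1445789.4949, Y=3805808.3085, Z=4895534.5216
→ Helmert⁻¹: X=1445332.6704, Y=3805789.1679, Z=4895165.6765
→ Helmert⁻¹: X=1445153.6870, Y=3806116.5838, Z=4895086.4659
→ geod (Bowring, a=6378137.000): φ=50.43877300°, λ=69.20860900°, h=1386.4770 m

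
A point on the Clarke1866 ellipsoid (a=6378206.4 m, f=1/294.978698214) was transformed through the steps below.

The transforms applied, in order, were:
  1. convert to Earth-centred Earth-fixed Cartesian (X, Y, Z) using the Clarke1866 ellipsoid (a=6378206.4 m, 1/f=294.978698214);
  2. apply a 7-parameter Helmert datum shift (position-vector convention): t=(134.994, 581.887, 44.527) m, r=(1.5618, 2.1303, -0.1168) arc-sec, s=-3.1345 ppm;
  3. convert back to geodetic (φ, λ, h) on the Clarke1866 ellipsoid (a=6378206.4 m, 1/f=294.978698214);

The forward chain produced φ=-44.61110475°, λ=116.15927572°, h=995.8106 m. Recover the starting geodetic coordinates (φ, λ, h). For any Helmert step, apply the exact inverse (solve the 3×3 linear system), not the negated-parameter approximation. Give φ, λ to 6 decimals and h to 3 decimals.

φ=-44.614964°, λ=116.163733°, h=717.867 m

start: φ=-44.611105°, λ=116.159276°, h=995.811 m
→ ECEF (a=6378206.400, f=1/294.978698214): X=-2005459.1526, Y=4082954.3347, Z=-4457182.2764
→ Helmert⁻¹: X=-2005556.7100, Y=4082350.3585, Z=-4457292.3988
→ geod (Bowring, a=6378206.400): φ=-44.61496400°, λ=116.16373300°, h=717.8670 m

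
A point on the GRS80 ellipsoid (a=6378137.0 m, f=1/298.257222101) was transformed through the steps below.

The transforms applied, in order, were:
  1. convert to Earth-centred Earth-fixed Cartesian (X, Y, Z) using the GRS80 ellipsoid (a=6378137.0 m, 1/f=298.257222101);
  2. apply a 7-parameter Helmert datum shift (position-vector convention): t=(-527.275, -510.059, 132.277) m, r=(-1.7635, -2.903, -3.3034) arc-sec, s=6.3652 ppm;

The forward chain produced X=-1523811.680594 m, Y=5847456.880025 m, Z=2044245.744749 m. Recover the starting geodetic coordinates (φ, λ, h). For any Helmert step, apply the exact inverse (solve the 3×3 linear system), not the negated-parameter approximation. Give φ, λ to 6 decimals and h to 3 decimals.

start: X=-1523811.6806, Y=5847456.8800, Z=2044245.7447 m
→ Helmert⁻¹: X=-1523339.5956, Y=5847887.8420, Z=2044171.8940
→ geod (Bowring, a=6378137.000): φ=18.80613200°, λ=104.60072400°, h=3488.2550 m

φ=18.806132°, λ=104.600724°, h=3488.255 m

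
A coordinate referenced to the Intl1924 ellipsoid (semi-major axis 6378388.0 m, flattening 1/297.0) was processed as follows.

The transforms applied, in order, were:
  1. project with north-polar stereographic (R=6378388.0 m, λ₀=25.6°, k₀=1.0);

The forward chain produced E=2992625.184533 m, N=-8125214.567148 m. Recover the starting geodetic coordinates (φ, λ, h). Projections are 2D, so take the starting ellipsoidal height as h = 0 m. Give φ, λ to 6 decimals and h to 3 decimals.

φ=21.665715°, λ=45.819427°, h=0.000 m

start: E=2992625.1845, N=-8125214.5671 m
→ stereo⁻¹: φ=21.66571500°, λ=45.81942700°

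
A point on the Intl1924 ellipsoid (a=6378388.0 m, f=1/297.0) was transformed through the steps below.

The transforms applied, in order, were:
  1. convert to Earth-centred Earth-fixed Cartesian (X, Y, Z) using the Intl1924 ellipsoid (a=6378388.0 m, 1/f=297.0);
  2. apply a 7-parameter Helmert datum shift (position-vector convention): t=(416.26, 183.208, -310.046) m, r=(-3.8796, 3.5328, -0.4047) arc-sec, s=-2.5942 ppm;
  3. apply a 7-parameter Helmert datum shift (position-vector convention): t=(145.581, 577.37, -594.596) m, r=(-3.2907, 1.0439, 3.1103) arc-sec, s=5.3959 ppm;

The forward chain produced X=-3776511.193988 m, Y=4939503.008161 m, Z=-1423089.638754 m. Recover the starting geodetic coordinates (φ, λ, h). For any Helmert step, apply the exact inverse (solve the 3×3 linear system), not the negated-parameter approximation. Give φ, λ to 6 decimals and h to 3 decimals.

start: X=-3776511.1940, Y=4939503.0082, Z=-1423089.6388 m
→ Helmert⁻¹: X=-3776554.7221, Y=4938978.6287, Z=-1422427.6849
→ Helmert⁻¹: X=-3776966.1137, Y=4938827.5703, Z=-1422093.1246
→ geod (Bowring, a=6378388.000): φ=-12.96754200°, λ=127.40693500°, h=759.7180 m

φ=-12.967542°, λ=127.406935°, h=759.718 m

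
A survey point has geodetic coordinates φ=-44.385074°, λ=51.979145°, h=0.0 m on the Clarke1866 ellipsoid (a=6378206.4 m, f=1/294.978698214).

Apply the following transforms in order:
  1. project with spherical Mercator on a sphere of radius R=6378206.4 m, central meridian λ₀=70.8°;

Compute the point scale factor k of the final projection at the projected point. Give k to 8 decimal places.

1.39927672

start: φ=-44.385074°, λ=51.979145°, h=0.000 m
→ into merc (λ₀=70.8°): φ=-44.38507400°, λ−λ₀=-18.82085500°
scale k = 1.39927672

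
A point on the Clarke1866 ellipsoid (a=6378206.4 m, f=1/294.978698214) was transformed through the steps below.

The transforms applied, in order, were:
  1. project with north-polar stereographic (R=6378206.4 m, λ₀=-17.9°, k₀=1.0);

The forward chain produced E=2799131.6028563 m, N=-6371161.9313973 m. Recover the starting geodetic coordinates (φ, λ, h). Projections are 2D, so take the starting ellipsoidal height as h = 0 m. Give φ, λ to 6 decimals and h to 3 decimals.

start: E=2799131.6029, N=-6371161.9314 m
→ stereo⁻¹: φ=32.77287500°, λ=5.81799600°

φ=32.772875°, λ=5.817996°, h=0.000 m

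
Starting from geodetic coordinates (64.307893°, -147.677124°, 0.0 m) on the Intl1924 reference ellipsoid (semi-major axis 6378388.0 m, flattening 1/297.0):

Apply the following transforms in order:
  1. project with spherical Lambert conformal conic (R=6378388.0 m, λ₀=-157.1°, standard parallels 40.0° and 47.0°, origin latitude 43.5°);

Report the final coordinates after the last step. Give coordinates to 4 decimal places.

E=489911.6620 m, N=2398332.8903 m

start: φ=64.307893°, λ=-147.677124°, h=0.000 m
→ lcc (R=6378388.0, λ₀=-157.1°): E=489911.6620, N=2398332.8903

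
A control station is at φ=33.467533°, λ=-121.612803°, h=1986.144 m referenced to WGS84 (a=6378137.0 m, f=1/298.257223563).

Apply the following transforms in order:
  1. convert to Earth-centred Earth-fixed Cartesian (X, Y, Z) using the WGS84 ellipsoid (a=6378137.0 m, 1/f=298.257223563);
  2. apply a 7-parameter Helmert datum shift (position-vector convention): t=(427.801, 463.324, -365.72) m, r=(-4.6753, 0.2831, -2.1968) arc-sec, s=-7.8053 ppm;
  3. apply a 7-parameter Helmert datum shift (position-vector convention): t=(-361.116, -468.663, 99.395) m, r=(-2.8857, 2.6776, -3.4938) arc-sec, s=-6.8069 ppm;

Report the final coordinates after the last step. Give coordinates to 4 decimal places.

X=-2792627.9485 m, Y=-4536866.5942 m, Z=3498315.1210 m

start: φ=33.467533°, λ=-121.612803°, h=1986.144 m
→ ECEF (a=6378137.000, f=1/298.257223563): X=-2792660.4867, Y=-4537132.8233, Z=3498426.1769
→ Helmert 7p (PV): X=-2792254.4084, Y=-4536525.0465, Z=3498139.8237
→ Helmert 7p (PV): X=-2792627.9485, Y=-4536866.5942, Z=3498315.1210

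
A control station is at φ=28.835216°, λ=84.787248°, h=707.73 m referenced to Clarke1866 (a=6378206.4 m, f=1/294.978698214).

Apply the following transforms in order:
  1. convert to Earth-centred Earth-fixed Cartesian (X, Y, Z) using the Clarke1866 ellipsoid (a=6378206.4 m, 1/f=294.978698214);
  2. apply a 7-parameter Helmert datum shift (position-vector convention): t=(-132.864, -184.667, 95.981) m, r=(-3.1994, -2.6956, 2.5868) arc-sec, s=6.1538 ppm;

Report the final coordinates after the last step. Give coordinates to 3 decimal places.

start: φ=28.835216°, λ=84.787248°, h=707.730 m
→ ECEF (a=6378206.400, f=1/294.978698214): X=508093.0716, Y=5569269.8268, Z=3058087.0586
→ Helmert 7p (PV): X=507853.5235, Y=5569173.2388, Z=3058122.1124

X=507853.523 m, Y=5569173.239 m, Z=3058122.112 m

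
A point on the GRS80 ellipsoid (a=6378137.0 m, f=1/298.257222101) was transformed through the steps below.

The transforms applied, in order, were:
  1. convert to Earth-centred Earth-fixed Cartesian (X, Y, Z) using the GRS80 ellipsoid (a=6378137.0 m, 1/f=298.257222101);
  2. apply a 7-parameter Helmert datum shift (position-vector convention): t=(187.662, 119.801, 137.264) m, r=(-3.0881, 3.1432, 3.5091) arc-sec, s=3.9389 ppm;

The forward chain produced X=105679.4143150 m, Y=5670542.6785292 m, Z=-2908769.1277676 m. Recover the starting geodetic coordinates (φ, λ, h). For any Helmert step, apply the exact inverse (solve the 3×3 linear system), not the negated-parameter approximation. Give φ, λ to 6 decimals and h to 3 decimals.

φ=-27.309336°, λ=88.932786°, h=206.248 m

start: X=105679.4143, Y=5670542.6785, Z=-2908769.1278 m
→ Helmert⁻¹: X=105632.1321, Y=5670442.2946, Z=-2908808.4290
→ geod (Bowring, a=6378137.000): φ=-27.30933600°, λ=88.93278600°, h=206.2480 m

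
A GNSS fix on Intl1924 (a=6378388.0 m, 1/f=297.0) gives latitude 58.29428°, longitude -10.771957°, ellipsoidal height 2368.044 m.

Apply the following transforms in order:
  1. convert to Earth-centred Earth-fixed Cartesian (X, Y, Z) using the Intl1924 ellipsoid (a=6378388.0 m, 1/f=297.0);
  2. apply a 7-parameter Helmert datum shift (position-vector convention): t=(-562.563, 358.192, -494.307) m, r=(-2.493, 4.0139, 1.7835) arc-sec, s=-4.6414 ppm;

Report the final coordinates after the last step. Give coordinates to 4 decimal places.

X=3301930.6932 m, Y=-627836.1169 m, Z=5404588.3092 m

start: φ=58.294280°, λ=-10.771957°, h=2368.044 m
→ ECEF (a=6378388.000, f=1/297.0): X=3302397.9677, Y=-628291.1083, Z=5405164.3741
→ Helmert 7p (PV): X=3301930.6932, Y=-627836.1169, Z=5404588.3092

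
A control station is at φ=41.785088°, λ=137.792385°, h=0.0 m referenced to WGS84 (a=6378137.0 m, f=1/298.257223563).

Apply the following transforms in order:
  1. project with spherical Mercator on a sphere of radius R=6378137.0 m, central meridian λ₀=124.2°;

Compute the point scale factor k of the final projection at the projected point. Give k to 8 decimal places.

1.34111277

start: φ=41.785088°, λ=137.792385°, h=0.000 m
→ into merc (λ₀=124.2°): φ=41.78508800°, λ−λ₀=13.59238500°
scale k = 1.34111277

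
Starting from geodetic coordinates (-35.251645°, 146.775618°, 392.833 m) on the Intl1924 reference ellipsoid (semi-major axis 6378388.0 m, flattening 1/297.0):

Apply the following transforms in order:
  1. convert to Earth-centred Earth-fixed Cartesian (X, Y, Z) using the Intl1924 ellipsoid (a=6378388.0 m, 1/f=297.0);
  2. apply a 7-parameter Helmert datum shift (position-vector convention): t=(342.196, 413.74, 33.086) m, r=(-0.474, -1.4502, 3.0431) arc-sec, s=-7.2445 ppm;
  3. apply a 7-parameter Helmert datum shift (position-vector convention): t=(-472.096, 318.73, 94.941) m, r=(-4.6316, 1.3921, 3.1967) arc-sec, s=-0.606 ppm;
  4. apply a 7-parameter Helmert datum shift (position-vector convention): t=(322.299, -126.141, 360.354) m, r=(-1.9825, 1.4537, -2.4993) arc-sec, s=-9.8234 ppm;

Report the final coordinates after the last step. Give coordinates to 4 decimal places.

X=-4362245.5278 m, Y=2857702.7476 m, Z=-3660500.3568 m

start: φ=-35.251645°, λ=146.775618°, h=392.833 m
→ ECEF (a=6378388.000, f=1/297.0): X=-4362438.4444, Y=2857351.8315, Z=-3660984.7543
→ Helmert 7p (PV): X=-4362081.0606, Y=2857672.0983, Z=-3660962.3836
→ Helmert 7p (PV): X=-4362619.5097, Y=2857839.2874, Z=-3660899.9519
→ Helmert 7p (PV): X=-4362245.5278, Y=2857702.7476, Z=-3660500.3568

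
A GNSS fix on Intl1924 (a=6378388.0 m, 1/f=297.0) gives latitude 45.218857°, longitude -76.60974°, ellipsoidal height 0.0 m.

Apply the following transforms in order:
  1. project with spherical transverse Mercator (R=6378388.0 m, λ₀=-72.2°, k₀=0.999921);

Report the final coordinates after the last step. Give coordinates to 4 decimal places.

start: φ=45.218857°, λ=-76.609740°, h=0.000 m
→ tm (R=6378388.0, λ₀=-72.2°): E=-345766.6149, N=5042994.3899

E=-345766.6149 m, N=5042994.3899 m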